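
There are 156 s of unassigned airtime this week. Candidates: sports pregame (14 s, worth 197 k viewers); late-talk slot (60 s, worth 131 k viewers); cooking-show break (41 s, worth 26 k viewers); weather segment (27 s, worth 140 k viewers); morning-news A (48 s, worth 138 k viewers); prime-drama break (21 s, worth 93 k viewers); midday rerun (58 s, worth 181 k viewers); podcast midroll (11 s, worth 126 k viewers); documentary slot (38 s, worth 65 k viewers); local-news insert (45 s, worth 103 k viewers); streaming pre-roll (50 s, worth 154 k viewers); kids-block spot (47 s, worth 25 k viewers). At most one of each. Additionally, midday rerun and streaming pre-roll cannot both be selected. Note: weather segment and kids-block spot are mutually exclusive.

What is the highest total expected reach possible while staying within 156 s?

755

A density-first pass picks sports pregame + weather segment + prime-drama break + midday rerun + podcast midroll — 737 at 131 s.
Dropping prime-drama break and midday rerun frees 79 s; slotting in morning-news A + streaming pre-roll (98 s) lifts the total to 755 at 150 s.
The closest alternative, sports pregame + weather segment + midday rerun + podcast midroll + local-news insert, reaches only 747.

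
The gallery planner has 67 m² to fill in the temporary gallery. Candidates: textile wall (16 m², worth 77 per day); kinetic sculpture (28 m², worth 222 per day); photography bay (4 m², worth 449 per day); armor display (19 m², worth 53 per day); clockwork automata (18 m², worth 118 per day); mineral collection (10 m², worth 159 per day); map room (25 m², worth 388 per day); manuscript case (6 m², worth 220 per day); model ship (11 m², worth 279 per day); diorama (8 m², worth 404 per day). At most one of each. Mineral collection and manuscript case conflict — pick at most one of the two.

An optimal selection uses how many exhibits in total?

Optimal total is 1740.
One optimal bundle: photography bay + map room + manuscript case + model ship + diorama (54 m²).
Every optimal selection uses 5 exhibits.

5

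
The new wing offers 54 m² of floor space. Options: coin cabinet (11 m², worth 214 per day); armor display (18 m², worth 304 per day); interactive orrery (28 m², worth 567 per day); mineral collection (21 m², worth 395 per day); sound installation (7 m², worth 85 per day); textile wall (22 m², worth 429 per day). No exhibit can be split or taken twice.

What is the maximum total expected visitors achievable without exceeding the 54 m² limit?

1038

Ranking by ratio (expected visitors/m²): interactive orrery 20.25, textile wall 19.50, coin cabinet 19.45.
Taking the top-ratio exhibits first gives interactive orrery + textile wall for 996 (50 m²).
Dropping interactive orrery frees 28 m²; slotting in coin cabinet + mineral collection (32 m²) lifts the total to 1038 at 54 m².
The closest alternative, interactive orrery + textile wall, reaches only 996.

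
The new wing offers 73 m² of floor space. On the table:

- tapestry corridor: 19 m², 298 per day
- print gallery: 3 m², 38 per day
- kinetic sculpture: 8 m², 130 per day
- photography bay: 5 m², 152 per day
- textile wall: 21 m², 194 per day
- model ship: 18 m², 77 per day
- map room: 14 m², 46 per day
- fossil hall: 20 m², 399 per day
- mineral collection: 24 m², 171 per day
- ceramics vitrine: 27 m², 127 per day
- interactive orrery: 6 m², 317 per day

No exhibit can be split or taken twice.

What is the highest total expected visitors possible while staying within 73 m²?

1360

By expected visitors per m²: interactive orrery 52.83, photography bay 30.40, fossil hall 19.95 lead.
Greedy by ratio would take tapestry corridor + print gallery + kinetic sculpture + photography bay + fossil hall + interactive orrery: 61 m² used, total 1334.
Dropping print gallery and kinetic sculpture frees 11 m²; slotting in textile wall (21 m²) lifts the total to 1360 at 71 m².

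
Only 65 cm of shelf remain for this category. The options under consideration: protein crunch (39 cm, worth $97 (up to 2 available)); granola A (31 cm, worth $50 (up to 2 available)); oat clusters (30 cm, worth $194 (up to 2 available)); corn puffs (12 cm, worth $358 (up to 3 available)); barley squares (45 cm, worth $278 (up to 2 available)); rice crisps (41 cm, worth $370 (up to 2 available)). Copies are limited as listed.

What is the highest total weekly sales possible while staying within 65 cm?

Ranking by ratio (weekly sales/cm): corn puffs 29.83, rice crisps 9.02, oat clusters 6.47, barley squares 6.18.
The ratio heuristic lands on 3×corn puffs (1074) but leaves 29 cm idle.
Dropping corn puffs frees 12 cm; slotting in rice crisps (41 cm) lifts the total to 1086 at 65 cm.
Nothing else within 65 cm beats 1086.

1086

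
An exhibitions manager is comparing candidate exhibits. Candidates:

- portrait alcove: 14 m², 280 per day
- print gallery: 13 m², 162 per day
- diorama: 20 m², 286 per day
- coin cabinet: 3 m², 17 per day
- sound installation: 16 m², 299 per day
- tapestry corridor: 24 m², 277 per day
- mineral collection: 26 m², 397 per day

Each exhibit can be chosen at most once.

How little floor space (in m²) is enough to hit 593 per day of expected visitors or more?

33

Need the lightest bundle worth ≥ 593.
Taking portrait alcove + coin cabinet + sound installation gives 596 (≥ 593) for 33 m².
No combination under 33 m² hits 593.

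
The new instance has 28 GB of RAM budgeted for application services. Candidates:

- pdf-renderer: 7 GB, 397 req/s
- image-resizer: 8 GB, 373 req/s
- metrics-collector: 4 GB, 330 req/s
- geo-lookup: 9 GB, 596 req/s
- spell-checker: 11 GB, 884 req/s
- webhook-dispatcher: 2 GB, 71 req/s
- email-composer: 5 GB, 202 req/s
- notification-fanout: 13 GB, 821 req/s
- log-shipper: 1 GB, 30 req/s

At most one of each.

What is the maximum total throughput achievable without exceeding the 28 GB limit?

2035

Greedy by ratio would take metrics-collector + geo-lookup + spell-checker + webhook-dispatcher + log-shipper: 27 GB used, total 1911.
Dropping geo-lookup and webhook-dispatcher and log-shipper frees 12 GB; slotting in notification-fanout (13 GB) lifts the total to 2035 at 28 GB.
That's the maximum — no swap from here does better than 2035.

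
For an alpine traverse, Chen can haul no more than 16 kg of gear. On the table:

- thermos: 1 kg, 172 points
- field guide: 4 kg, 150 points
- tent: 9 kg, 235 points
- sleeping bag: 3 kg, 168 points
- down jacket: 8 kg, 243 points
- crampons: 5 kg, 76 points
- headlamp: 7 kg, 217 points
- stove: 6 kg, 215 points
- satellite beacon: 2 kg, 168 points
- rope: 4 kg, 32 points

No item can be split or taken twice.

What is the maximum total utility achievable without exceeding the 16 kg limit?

Ranking by ratio (utility/kg): thermos 172.00, satellite beacon 84.00, sleeping bag 56.00, field guide 37.50.
The ratio ordering already packs tightly: thermos + field guide + sleeping bag + stove + satellite beacon, 16 kg, 873.
Next best is thermos + headlamp + stove + satellite beacon at 772 (16 kg) — short by 101.

873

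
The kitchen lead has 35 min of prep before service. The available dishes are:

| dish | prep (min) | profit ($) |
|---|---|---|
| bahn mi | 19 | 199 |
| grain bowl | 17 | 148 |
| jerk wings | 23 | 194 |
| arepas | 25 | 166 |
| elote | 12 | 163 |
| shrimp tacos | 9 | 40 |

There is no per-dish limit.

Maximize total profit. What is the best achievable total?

2×elote + shrimp tacos uses 33 of the 35 min and totals 366.
The spare 2 min is too small for any remaining dish, and no exchange beats 366.

366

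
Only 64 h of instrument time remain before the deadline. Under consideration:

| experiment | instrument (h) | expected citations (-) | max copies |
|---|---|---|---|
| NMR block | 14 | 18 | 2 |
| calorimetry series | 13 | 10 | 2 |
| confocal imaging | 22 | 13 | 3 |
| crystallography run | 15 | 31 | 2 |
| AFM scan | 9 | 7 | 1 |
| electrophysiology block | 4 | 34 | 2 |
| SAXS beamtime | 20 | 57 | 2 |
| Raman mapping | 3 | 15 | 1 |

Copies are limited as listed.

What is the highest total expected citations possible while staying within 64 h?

The ratio heuristic lands on AFM scan + 2×electrophysiology block + 2×SAXS beamtime + Raman mapping (204) but leaves 4 h idle.
Replace AFM scan and Raman mapping with crystallography run: the trade gains 9 net, giving 213 at 63 h.

213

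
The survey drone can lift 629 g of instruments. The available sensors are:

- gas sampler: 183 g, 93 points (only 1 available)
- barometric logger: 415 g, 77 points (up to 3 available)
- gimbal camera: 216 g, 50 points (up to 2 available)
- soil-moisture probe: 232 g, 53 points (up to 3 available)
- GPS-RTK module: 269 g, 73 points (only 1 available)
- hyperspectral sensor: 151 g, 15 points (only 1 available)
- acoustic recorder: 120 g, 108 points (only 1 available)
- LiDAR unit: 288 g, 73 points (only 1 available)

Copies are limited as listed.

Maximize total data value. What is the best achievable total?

Taking gas sampler + acoustic recorder + LiDAR unit: 591 g used, 274 in data value.
The spare 38 g is too small for any remaining sensor, and no exchange beats 274.

274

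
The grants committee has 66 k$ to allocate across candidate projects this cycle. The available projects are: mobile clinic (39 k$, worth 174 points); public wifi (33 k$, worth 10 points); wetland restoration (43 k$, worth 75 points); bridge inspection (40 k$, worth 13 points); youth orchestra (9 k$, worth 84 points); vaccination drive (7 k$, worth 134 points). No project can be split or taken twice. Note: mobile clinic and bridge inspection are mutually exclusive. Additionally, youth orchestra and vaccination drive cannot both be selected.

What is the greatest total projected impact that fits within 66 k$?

308

Taking mobile clinic + vaccination drive: 46 k$ used, 308 in projected impact.
Nothing else feasible within 66 k$ beats 308.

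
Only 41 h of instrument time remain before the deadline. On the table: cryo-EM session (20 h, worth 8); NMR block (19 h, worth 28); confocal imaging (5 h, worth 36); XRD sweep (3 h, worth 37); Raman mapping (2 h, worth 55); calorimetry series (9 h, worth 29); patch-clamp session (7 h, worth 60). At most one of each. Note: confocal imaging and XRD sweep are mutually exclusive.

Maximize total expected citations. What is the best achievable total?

Ranking by ratio (expected citations/h): Raman mapping 27.50, XRD sweep 12.33, patch-clamp session 8.57.
Best packing: NMR block + XRD sweep + Raman mapping + calorimetry series + patch-clamp session — 40 h, 209 total.
Runner-up cryo-EM session + XRD sweep + Raman mapping + calorimetry series + patch-clamp session tops out at 189.

209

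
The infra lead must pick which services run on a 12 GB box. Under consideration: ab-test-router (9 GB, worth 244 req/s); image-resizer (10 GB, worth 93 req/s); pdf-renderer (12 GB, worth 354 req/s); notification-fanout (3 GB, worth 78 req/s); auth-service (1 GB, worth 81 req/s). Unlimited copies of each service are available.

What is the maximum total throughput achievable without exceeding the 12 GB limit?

972

Density check — auth-service 81.00, pdf-renderer 29.50, ab-test-router 27.11, notification-fanout 26.00 are the best per GB.
12×auth-service uses 12 of the 12 GB and totals 972.
No other feasible combination exceeds 972.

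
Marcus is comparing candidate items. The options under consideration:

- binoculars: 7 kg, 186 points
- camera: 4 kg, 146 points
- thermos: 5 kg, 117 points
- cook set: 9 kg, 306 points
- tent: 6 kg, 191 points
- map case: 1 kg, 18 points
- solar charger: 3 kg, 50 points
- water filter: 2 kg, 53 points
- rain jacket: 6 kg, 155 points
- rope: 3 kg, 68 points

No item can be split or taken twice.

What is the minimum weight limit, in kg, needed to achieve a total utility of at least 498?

15

Need the lightest bundle worth ≥ 498.
Taking camera + cook set + water filter gives 505 (≥ 498) for 15 kg.
Below 15 kg the best achievable stays under 498.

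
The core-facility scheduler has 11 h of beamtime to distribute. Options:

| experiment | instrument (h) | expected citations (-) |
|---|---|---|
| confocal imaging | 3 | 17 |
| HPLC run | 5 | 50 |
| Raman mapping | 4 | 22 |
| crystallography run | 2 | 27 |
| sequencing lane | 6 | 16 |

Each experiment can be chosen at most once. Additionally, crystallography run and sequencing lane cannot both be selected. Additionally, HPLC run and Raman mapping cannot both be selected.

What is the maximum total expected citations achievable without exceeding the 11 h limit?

Taking confocal imaging + HPLC run + crystallography run: 10 h used, 94 in expected citations.
Every other selection either busts 11 h or breaks a pairing rule or fails to beat 94.

94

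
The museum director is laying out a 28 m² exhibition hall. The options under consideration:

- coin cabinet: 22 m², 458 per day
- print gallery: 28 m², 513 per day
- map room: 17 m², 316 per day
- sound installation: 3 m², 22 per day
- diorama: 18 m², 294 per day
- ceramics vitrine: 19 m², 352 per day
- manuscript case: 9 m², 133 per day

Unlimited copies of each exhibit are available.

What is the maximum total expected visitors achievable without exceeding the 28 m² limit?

513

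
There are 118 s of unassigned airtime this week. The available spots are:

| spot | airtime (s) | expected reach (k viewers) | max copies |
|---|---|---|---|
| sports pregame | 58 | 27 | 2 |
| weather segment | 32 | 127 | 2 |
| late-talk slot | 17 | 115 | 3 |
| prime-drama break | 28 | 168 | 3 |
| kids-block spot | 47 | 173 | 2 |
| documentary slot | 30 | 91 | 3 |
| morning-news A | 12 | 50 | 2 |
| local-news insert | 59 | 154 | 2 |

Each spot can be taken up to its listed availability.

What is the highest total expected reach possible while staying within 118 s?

A density-first pass picks 3×late-talk slot + 2×prime-drama break — 681 at 107 s.
Replace late-talk slot with prime-drama break: the trade gains 53 net, giving 734 at 118 s.

734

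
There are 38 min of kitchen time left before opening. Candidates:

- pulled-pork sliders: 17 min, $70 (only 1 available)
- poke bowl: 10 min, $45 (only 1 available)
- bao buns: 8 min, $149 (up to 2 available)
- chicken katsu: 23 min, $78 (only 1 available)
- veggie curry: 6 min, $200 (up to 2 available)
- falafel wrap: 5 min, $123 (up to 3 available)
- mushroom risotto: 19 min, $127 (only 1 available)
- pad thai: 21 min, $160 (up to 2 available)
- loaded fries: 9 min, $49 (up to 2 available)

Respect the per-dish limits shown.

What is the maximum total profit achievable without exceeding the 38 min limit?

944

Ranking by ratio (profit/min): veggie curry 33.33, falafel wrap 24.60, bao buns 18.62.
Greedy by ratio would take bao buns + 2×veggie curry + 3×falafel wrap: 35 min used, total 918.
Dropping falafel wrap frees 5 min; slotting in bao buns (8 min) lifts the total to 944 at 38 min.
Every other selection either busts 38 min or exceeds an availability limit or fails to beat 944.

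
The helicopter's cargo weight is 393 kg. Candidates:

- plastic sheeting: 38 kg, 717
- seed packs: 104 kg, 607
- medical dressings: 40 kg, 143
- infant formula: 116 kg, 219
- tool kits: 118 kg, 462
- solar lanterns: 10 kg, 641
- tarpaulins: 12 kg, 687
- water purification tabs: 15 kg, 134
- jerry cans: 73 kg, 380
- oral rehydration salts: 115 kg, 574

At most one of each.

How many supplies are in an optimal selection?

The maximum people served within 393 kg is 3749.
For example plastic sheeting + seed packs + medical dressings + solar lanterns + tarpaulins + jerry cans + oral rehydration salts achieves it, using 392 kg.
Any selection reaching 3749 contains exactly 7 supplies.

7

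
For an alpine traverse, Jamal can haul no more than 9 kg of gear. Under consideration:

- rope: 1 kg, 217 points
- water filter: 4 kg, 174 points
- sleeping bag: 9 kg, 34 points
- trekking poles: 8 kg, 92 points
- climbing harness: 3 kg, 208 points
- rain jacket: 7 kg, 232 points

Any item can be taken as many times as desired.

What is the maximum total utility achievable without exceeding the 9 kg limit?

1953

Ranking by ratio (utility/kg): rope 217.00, climbing harness 69.33, water filter 43.50, rain jacket 33.14.
9×rope uses 9 of the 9 kg and totals 1953.
Nothing else within 9 kg beats 1953.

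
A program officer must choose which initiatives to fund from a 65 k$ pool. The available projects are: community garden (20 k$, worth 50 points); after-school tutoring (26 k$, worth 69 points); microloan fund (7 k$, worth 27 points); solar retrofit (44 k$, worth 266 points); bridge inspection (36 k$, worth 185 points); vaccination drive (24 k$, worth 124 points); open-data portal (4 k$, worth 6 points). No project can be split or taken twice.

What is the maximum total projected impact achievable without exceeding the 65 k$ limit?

Filling by ratio: microloan fund + solar retrofit + open-data portal for 299, with 10 k$ left unused.
Dropping microloan fund and open-data portal frees 11 k$; slotting in community garden (20 k$) lifts the total to 316 at 64 k$.
Next best is bridge inspection + vaccination drive + open-data portal at 315 (64 k$) — short by 1.

316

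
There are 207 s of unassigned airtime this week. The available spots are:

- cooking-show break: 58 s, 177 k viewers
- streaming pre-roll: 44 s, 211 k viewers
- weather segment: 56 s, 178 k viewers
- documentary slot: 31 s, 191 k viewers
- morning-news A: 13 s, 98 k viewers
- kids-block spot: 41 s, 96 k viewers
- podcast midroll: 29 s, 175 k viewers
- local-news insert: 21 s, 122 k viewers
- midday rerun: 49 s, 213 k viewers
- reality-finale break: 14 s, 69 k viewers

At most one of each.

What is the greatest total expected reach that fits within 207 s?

1079

By expected reach per s: morning-news A 7.54, documentary slot 6.16, podcast midroll 6.03 lead.
Streaming pre-roll + documentary slot + morning-news A + podcast midroll + local-news insert + midday rerun + reality-finale break uses 201 of the 207 s and totals 1079.
Next best is streaming pre-roll + documentary slot + morning-news A + podcast midroll + local-news insert + midday rerun at 1010 (187 s) — short by 69.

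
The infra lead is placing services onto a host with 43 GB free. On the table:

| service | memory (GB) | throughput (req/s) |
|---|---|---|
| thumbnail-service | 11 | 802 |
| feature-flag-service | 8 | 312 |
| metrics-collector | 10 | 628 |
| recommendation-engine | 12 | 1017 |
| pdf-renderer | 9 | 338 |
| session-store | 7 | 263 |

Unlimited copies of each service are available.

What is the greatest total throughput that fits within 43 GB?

The ratio ordering already packs tightly: 3×recommendation-engine + session-store, 43 GB, 3314.
No other feasible combination exceeds 3314.

3314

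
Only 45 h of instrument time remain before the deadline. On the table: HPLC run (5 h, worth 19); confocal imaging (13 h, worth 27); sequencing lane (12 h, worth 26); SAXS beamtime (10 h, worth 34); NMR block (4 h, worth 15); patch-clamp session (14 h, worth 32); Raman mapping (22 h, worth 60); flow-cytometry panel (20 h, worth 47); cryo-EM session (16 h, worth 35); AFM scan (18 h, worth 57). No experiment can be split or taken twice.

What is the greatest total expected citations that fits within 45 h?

136

Ranking by ratio (expected citations/h): HPLC run 3.80, NMR block 3.75, SAXS beamtime 3.40.
The ratio heuristic lands on HPLC run + SAXS beamtime + NMR block + AFM scan (125) but leaves 8 h idle.
Replace NMR block with sequencing lane: the trade gains 11 net, giving 136 at 45 h.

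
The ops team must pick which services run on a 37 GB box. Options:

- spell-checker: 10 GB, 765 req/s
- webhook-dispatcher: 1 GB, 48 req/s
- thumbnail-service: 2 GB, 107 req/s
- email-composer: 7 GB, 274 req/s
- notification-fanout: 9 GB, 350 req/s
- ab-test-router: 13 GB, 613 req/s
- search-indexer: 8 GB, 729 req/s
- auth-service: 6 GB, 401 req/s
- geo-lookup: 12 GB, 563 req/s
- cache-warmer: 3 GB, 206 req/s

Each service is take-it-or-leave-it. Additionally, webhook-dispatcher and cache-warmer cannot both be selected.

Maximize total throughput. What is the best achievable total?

Spell-checker + ab-test-router + search-indexer + auth-service uses 37 of the 37 GB and totals 2508.
No other feasible combination exceeds 2508.

2508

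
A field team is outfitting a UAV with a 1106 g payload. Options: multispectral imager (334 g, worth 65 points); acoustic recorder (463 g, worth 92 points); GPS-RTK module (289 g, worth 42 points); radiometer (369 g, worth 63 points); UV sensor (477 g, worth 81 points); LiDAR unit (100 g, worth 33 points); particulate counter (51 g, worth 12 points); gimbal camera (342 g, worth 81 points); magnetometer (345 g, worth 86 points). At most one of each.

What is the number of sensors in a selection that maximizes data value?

4

Optimal total is 244.
For example multispectral imager + particulate counter + gimbal camera + magnetometer achieves it, using 1072 g.
Any selection reaching 244 contains exactly 4 sensors.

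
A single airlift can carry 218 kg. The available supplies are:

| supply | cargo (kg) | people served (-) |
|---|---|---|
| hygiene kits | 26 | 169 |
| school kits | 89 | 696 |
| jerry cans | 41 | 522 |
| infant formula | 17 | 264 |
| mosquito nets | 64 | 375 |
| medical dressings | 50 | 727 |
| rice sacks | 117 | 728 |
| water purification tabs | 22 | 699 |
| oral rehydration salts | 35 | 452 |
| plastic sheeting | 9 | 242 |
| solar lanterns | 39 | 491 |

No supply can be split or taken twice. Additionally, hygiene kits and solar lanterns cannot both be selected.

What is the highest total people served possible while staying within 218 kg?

3397

Best packing: jerry cans + infant formula + medical dressings + water purification tabs + oral rehydration salts + plastic sheeting + solar lanterns — 213 kg, 3397 total.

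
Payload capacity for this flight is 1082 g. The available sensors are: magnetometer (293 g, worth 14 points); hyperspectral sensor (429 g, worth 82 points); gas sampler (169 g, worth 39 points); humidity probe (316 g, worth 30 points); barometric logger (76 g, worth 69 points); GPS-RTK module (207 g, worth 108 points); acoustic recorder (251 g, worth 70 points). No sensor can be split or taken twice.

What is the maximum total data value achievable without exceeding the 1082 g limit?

By data value per g: barometric logger 0.91, GPS-RTK module 0.52, acoustic recorder 0.28 lead.
Filling by ratio: gas sampler + humidity probe + barometric logger + GPS-RTK module + acoustic recorder for 316, with 63 g left unused.
The 485 g tied up in gas sampler and humidity probe is better spent on hyperspectral sensor — total rises to 329 (963 g).
The closest alternative, gas sampler + humidity probe + barometric logger + GPS-RTK module + acoustic recorder, reaches only 316.

329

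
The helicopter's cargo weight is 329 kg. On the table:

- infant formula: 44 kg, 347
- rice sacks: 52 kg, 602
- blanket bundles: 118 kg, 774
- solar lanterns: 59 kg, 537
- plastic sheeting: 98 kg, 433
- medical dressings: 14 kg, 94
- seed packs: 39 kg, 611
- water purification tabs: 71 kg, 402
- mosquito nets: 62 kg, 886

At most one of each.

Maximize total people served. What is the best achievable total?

3385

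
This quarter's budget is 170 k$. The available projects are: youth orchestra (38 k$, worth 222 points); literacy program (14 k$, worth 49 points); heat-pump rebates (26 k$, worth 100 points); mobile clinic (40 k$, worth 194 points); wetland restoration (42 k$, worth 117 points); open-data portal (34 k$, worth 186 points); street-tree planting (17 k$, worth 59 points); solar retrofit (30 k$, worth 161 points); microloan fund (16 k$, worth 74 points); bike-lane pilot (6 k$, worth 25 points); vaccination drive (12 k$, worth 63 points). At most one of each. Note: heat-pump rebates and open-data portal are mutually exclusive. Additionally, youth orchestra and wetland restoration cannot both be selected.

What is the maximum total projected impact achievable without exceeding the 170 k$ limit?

900

Taking youth orchestra + mobile clinic + open-data portal + solar retrofit + microloan fund + vaccination drive: 170 k$ used, 900 in projected impact.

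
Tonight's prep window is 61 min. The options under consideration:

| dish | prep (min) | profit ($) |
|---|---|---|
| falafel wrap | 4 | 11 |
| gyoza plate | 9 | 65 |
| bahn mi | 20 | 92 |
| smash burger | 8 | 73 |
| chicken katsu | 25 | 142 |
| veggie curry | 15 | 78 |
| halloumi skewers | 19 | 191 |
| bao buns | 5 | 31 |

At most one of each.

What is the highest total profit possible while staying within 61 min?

471

By profit per min: halloumi skewers 10.05, smash burger 9.12, gyoza plate 7.22 lead.
Filling by ratio: falafel wrap + gyoza plate + smash burger + veggie curry + halloumi skewers + bao buns for 449, with 1 min left unused.
Dropping falafel wrap and veggie curry and bao buns frees 24 min; slotting in chicken katsu (25 min) lifts the total to 471 at 61 min.
That's the maximum — no swap from here does better than 471.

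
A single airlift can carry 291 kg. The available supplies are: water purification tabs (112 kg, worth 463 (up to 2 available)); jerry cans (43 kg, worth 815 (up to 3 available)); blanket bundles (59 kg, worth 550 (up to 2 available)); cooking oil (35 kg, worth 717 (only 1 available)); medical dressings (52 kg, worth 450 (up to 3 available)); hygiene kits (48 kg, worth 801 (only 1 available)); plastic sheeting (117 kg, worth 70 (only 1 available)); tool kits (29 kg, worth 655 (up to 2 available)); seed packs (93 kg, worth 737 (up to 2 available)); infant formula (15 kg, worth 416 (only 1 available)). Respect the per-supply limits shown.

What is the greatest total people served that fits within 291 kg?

5689

Ranking by ratio (people served/kg): infant formula 27.73, tool kits 22.59, cooking oil 20.49.
3×jerry cans + cooking oil + hygiene kits + 2×tool kits + infant formula uses 285 of the 291 kg and totals 5689.
The spare 6 kg is too small for any remaining supply, and no exchange beats 5689.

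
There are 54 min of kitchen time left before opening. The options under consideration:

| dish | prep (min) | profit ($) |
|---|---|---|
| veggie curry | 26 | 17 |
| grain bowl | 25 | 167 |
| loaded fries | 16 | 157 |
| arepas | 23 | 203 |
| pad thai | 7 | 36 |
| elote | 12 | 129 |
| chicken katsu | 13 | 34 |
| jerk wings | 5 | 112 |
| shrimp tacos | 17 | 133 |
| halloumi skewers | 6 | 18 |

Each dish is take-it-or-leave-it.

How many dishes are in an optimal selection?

Optimal total is 531.
One optimal bundle: loaded fries + elote + jerk wings + shrimp tacos (50 min).
Every optimal selection uses 4 dishes.

4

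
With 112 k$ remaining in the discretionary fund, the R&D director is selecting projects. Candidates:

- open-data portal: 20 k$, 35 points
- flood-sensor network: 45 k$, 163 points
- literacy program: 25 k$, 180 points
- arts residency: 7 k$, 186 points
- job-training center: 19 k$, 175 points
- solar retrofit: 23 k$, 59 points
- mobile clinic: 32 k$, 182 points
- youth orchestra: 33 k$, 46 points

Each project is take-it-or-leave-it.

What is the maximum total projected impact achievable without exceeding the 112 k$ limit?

782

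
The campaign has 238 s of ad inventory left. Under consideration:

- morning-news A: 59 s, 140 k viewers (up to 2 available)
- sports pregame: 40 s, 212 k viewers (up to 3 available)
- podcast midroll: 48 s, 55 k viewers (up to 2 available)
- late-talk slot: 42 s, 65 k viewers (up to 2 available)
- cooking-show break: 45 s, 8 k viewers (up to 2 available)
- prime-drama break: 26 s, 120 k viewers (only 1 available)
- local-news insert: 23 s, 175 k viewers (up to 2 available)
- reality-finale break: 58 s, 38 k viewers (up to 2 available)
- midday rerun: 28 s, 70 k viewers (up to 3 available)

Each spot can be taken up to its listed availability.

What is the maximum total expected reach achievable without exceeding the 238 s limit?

Best packing: 3×sports pregame + prime-drama break + 2×local-news insert + midday rerun — 220 s, 1176 total.
That's the maximum — no swap from here does better than 1176.

1176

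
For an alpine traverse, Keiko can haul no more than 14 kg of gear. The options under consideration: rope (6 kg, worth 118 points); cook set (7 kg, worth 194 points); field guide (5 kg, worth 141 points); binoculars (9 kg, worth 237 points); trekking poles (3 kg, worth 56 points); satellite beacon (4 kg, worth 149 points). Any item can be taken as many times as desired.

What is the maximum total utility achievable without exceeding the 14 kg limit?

Taking 3×satellite beacon: 12 kg used, 447 in utility.
The spare 2 kg is too small for any remaining item, and no exchange beats 447.

447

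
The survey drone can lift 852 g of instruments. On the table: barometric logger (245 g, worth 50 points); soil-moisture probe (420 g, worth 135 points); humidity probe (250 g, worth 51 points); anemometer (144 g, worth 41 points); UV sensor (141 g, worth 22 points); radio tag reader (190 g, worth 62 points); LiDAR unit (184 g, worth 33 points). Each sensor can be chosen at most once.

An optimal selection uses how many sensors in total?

Optimal total is 238.
One optimal bundle: soil-moisture probe + anemometer + radio tag reader (754 g).
Every optimal selection uses 3 sensors.

3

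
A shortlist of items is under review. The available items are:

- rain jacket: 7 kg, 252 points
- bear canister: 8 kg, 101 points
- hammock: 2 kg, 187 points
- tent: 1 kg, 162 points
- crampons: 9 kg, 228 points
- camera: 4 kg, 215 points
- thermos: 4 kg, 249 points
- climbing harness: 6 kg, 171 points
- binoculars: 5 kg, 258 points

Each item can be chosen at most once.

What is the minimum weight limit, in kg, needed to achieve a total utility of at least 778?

Look for the lowest-weight combination reaching 778.
hammock + tent + camera + thermos: 813 utility at 11 kg.
No combination under 11 kg hits 778.

11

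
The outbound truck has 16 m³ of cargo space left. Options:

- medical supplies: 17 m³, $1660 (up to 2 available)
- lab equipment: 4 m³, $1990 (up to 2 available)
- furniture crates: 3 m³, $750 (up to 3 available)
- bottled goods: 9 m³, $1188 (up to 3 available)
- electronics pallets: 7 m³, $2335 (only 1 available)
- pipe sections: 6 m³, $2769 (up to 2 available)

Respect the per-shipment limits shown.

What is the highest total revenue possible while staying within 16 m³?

7528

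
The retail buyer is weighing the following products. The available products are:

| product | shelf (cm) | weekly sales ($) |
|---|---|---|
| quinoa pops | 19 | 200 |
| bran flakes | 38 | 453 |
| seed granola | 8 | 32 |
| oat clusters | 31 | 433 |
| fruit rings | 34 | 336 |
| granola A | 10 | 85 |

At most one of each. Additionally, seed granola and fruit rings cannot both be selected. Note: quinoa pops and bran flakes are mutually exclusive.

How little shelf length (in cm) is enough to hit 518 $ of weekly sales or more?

Need the lightest bundle worth ≥ 518.
oat clusters + granola A reaches 518 using 41 cm.
No combination under 41 cm hits 518.

41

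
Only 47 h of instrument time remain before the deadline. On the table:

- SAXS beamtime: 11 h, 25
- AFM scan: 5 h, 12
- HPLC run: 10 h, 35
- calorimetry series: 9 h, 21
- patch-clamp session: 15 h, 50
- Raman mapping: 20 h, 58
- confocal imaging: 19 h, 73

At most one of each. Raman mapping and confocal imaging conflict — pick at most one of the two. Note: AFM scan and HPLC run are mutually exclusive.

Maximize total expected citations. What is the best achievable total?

Density check — confocal imaging 3.84, HPLC run 3.50, patch-clamp session 3.33, Raman mapping 2.90 are the best per h.
Best packing: HPLC run + patch-clamp session + confocal imaging — 44 h, 158 total.

158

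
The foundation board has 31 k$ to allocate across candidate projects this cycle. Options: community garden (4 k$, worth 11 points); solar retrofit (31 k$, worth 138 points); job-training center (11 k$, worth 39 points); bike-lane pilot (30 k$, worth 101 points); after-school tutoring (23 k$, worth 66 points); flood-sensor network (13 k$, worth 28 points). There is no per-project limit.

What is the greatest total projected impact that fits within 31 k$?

138

Ranking by ratio (projected impact/k$): solar retrofit 4.45, job-training center 3.55, bike-lane pilot 3.37.
Taking solar retrofit: 31 k$ used, 138 in projected impact.
No other feasible combination exceeds 138.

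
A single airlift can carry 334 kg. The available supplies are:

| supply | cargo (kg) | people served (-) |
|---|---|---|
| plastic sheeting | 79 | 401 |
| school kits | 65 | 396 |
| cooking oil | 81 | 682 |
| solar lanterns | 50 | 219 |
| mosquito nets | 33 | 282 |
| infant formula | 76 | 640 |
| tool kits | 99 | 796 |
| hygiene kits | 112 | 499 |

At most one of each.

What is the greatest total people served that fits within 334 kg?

2514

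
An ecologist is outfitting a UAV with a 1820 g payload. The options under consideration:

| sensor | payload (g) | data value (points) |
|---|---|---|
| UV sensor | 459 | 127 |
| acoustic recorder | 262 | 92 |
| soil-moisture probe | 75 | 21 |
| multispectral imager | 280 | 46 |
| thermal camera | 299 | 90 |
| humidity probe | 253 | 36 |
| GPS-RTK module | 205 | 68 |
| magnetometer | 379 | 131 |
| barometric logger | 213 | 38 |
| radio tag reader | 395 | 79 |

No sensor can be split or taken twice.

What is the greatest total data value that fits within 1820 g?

546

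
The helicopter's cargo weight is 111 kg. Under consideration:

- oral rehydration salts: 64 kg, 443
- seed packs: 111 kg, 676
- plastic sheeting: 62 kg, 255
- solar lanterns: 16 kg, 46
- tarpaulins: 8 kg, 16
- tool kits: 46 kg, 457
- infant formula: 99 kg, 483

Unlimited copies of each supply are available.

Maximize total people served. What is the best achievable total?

Solar lanterns + 2×tool kits uses 108 of the 111 kg and totals 960.
No other feasible combination exceeds 960.

960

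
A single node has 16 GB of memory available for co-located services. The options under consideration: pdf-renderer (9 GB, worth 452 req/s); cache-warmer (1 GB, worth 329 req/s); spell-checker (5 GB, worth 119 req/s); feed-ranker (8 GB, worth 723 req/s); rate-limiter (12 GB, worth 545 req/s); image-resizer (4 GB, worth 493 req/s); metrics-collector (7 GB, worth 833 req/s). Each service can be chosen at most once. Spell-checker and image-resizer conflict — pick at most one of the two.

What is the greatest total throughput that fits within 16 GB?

1885

By throughput per GB: cache-warmer 329.00, image-resizer 123.25, metrics-collector 119.00 lead.
Filling by ratio: cache-warmer + image-resizer + metrics-collector for 1655, with 4 GB left unused.
The 4 GB tied up in image-resizer is better spent on feed-ranker — total rises to 1885 (16 GB).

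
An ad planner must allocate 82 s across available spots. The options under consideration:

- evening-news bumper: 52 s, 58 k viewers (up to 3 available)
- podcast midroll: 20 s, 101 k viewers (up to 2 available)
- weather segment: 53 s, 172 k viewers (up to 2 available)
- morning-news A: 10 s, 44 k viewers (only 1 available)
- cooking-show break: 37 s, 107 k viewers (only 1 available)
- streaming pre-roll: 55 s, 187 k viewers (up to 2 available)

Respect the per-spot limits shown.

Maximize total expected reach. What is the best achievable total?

309

Taking the top-ratio spots first gives 2×podcast midroll + morning-news A for 246 (50 s).
The 10 s tied up in morning-news A is better spent on cooking-show break — total rises to 309 (77 s).
That's the maximum — no swap from here does better than 309.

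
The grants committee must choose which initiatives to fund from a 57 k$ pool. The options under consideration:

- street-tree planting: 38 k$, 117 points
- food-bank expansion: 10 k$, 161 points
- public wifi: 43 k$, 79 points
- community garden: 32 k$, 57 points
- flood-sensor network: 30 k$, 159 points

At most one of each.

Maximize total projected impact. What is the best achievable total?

Taking food-bank expansion + flood-sensor network: 40 k$ used, 320 in projected impact.
Runner-up street-tree planting + food-bank expansion tops out at 278.

320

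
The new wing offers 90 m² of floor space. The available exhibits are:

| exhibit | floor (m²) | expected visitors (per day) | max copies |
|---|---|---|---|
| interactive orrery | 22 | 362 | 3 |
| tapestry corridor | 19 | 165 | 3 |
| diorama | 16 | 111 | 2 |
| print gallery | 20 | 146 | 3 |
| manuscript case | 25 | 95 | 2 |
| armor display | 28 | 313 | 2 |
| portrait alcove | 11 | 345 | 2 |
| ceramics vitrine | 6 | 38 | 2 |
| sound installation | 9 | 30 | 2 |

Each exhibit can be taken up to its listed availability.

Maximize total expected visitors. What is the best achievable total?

Density check — portrait alcove 31.36, interactive orrery 16.45, armor display 11.18 are the best per m².
Taking 3×interactive orrery + 2×portrait alcove: 88 m² used, 1776 in expected visitors.
That's the maximum — no swap from here does better than 1776.

1776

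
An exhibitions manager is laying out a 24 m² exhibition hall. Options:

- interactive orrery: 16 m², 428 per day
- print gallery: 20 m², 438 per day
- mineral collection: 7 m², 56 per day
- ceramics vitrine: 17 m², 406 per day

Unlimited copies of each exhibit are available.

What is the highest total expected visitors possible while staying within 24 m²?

484

Ranking by ratio (expected visitors/m²): interactive orrery 26.75, ceramics vitrine 23.88, print gallery 21.90.
Interactive orrery + mineral collection uses 23 of the 24 m² and totals 484.
The spare 1 m² is too small for any remaining exhibit, and no exchange beats 484.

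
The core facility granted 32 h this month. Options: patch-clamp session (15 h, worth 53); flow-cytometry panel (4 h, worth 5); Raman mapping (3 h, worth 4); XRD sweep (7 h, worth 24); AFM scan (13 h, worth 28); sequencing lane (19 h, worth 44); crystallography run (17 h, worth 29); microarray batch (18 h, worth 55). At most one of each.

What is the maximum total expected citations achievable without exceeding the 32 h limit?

88

By expected citations per h: patch-clamp session 3.53, XRD sweep 3.43, microarray batch 3.06, sequencing lane 2.32 lead.
Greedy by ratio would take patch-clamp session + flow-cytometry panel + Raman mapping + XRD sweep: 29 h used, total 86.
Dropping patch-clamp session frees 15 h; slotting in microarray batch (18 h) lifts the total to 88 at 32 h.
That's the maximum — no swap from here does better than 88.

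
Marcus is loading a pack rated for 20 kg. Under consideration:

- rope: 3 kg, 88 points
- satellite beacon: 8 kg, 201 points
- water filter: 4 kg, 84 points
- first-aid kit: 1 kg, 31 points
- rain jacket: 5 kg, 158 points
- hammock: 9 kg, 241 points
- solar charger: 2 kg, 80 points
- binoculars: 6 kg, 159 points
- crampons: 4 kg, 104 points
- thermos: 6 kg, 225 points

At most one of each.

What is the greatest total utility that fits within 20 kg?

By utility per kg: solar charger 40.00, thermos 37.50, rain jacket 31.60 lead.
Taking the top-ratio items first gives rope + first-aid kit + rain jacket + solar charger + thermos for 582 (17 kg).
The 1 kg tied up in first-aid kit is better spent on crampons — total rises to 655 (20 kg).
That's the maximum — no swap from here does better than 655.

655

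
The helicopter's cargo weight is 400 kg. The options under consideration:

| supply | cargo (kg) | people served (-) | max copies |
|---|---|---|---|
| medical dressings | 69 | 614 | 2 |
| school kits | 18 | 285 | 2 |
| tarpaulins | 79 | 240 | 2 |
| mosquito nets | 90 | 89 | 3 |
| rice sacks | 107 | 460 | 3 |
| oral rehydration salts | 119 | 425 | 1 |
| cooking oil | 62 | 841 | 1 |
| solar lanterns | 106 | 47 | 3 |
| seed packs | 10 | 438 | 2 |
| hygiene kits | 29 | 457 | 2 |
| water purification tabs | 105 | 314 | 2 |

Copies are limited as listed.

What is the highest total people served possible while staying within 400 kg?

4669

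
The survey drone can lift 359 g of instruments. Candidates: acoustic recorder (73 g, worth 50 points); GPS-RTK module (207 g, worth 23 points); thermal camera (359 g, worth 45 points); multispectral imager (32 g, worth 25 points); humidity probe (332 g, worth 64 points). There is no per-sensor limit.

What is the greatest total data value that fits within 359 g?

11×multispectral imager uses 352 of the 359 g and totals 275.
The spare 7 g is too small for any remaining sensor, and no exchange beats 275.

275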